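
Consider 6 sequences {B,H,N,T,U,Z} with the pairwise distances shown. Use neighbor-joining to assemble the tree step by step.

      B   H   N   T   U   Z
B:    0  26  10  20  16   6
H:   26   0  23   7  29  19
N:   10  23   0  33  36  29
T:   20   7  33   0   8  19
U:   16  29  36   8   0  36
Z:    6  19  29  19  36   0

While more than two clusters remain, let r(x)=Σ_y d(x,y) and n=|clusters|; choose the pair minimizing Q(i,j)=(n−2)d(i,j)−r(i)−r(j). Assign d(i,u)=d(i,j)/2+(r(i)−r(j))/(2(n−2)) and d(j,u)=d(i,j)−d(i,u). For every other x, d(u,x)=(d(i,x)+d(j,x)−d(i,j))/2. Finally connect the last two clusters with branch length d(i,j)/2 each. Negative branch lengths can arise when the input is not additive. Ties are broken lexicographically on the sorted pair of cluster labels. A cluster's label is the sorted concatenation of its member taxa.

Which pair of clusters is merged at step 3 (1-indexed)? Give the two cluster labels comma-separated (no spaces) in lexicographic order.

B,N

iteration 1: select T,U (d=8, Q=-180); attach at lengths (-3/4, 35/4); label the merged cluster TU
  updated: d(B,TU)=14, d(H,TU)=14, d(N,TU)=61/2, d(TU,Z)=47/2
iteration 2: select H,TU (d=14, Q=-122); attach at lengths (7, 7); label the merged cluster HTU
  updated: d(B,HTU)=13, d(HTU,N)=79/4, d(HTU,Z)=57/4
iteration 3: select B,N (d=10, Q=-271/4); attach at lengths (-39/16, 199/16); label the merged cluster BN
  updated: d(BN,HTU)=91/8, d(BN,Z)=25/2
iteration 4: select BN,HTU (d=91/8, Q=-305/8); attach at lengths (77/16, 105/16); label the merged cluster BHNTU
  updated: d(BHNTU,Z)=123/16
iteration 5: select BHNTU,Z (d=123/16); attach at lengths (123/32, 123/32); label the merged cluster BHNTUZ
final tree: (((B:-39/16,N:199/16):77/16,(H:7,(T:-3/4,U:35/4):7):105/16):123/32,Z:123/32)
total length: 817/16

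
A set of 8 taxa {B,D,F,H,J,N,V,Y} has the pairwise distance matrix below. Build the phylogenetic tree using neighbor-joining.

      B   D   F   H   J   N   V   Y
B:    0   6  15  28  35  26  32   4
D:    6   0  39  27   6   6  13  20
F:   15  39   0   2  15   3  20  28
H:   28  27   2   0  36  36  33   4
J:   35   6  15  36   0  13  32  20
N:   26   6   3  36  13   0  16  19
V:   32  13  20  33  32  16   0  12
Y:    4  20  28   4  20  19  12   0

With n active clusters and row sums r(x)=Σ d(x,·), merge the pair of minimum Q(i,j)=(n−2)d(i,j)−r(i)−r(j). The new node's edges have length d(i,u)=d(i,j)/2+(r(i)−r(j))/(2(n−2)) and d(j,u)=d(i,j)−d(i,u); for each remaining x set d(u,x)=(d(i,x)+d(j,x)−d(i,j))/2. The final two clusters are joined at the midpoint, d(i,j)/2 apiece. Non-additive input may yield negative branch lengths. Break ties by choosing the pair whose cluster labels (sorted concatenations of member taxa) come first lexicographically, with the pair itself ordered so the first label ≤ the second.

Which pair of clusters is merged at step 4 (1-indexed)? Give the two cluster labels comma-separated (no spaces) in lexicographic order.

iteration 1: select F,H (d=2, Q=-276); attach at lengths (-8/3, 14/3); label the merged cluster FH
  updated: d(B,FH)=41/2, d(D,FH)=32, d(FH,J)=49/2, d(FH,N)=37/2, d(FH,V)=51/2, d(FH,Y)=15
iteration 2: select B,Y (d=4, Q=-387/2); attach at lengths (107/20, -27/20); label the merged cluster BY
  updated: d(BY,D)=11, d(BY,FH)=63/4, d(BY,J)=51/2, d(BY,N)=41/2, d(BY,V)=20
iteration 3: select BY,FH (d=63/4, Q=-146); attach at lengths (79/16, 173/16); label the merged cluster BFHY
  updated: d(BFHY,D)=109/8, d(BFHY,J)=137/8, d(BFHY,N)=93/8, d(BFHY,V)=119/8
iteration 4: select D,J (d=6, Q=-355/4); attach at lengths (-23/12, 95/12); label the merged cluster DJ
  updated: d(BFHY,DJ)=99/8, d(DJ,N)=13/2, d(DJ,V)=39/2
iteration 5: select BFHY,V (d=119/8, Q=-119/2); attach at lengths (73/16, 165/16); label the merged cluster BFHVY
  updated: d(BFHVY,DJ)=17/2, d(BFHVY,N)=51/8
iteration 6: select BFHVY,DJ (d=17/2, Q=-171/8); attach at lengths (67/16, 69/16); label the merged cluster BDFHJVY
  updated: d(BDFHJVY,N)=35/16
iteration 7: select BDFHJVY,N (d=35/16); attach at lengths (35/32, 35/32); label the merged cluster BDFHJNVY
final tree: (((((B:107/20,Y:-27/20):79/16,(F:-8/3,H:14/3):173/16):73/16,V:165/16):67/16,(D:-23/12,J:95/12):69/16):35/32,N:35/32)
total length: 853/16

D,J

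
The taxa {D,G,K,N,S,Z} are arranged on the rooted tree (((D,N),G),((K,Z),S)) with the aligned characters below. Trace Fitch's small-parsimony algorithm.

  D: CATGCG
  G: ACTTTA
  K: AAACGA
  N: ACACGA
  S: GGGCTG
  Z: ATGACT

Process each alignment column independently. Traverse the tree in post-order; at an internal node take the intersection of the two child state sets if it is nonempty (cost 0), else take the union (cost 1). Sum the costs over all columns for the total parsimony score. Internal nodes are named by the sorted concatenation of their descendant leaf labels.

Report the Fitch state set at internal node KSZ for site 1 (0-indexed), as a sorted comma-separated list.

DN@0: {C} ∪ {A} = {A,C} (union, +1)
DGN@0: {A,C} ∩ {A} = {A} (intersection, +0)
KZ@0: {A} ∩ {A} = {A} (intersection, +0)
KSZ@0: {A} ∪ {G} = {A,G} (union, +1)
DGKNSZ@0: {A} ∩ {A,G} = {A} (intersection, +0)
DN@1: {A} ∪ {C} = {A,C} (union, +1)
DGN@1: {A,C} ∩ {C} = {C} (intersection, +0)
KZ@1: {A} ∪ {T} = {A,T} (union, +1)
KSZ@1: {A,T} ∪ {G} = {A,G,T} (union, +1)
DGKNSZ@1: {C} ∪ {A,G,T} = {A,C,G,T} (union, +1)
DN@2: {T} ∪ {A} = {A,T} (union, +1)
DGN@2: {A,T} ∩ {T} = {T} (intersection, +0)
KZ@2: {A} ∪ {G} = {A,G} (union, +1)
KSZ@2: {A,G} ∩ {G} = {G} (intersection, +0)
DGKNSZ@2: {T} ∪ {G} = {G,T} (union, +1)
DN@3: {G} ∪ {C} = {C,G} (union, +1)
DGN@3: {C,G} ∪ {T} = {C,G,T} (union, +1)
KZ@3: {C} ∪ {A} = {A,C} (union, +1)
KSZ@3: {A,C} ∩ {C} = {C} (intersection, +0)
DGKNSZ@3: {C,G,T} ∩ {C} = {C} (intersection, +0)
DN@4: {C} ∪ {G} = {C,G} (union, +1)
DGN@4: {C,G} ∪ {T} = {C,G,T} (union, +1)
KZ@4: {G} ∪ {C} = {C,G} (union, +1)
KSZ@4: {C,G} ∪ {T} = {C,G,T} (union, +1)
DGKNSZ@4: {C,G,T} ∩ {C,G,T} = {C,G,T} (intersection, +0)
DN@5: {G} ∪ {A} = {A,G} (union, +1)
DGN@5: {A,G} ∩ {A} = {A} (intersection, +0)
KZ@5: {A} ∪ {T} = {A,T} (union, +1)
KSZ@5: {A,T} ∪ {G} = {A,G,T} (union, +1)
DGKNSZ@5: {A} ∩ {A,G,T} = {A} (intersection, +0)
per-site changes: [2, 4, 3, 3, 4, 3]; total = 19

A,G,T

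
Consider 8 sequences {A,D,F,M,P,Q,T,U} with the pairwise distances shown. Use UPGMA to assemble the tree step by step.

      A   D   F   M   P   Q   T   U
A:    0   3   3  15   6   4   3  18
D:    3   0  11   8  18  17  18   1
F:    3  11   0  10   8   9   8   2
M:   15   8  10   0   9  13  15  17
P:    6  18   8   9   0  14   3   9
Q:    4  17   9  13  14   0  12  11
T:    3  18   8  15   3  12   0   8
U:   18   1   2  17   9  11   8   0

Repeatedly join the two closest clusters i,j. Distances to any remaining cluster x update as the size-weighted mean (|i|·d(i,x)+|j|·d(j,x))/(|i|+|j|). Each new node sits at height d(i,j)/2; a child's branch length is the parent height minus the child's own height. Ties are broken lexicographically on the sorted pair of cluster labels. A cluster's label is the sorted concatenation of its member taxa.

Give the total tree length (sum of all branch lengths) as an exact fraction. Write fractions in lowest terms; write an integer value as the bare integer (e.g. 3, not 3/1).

iteration 1: select D,U (d=1); attach at lengths (1/2, 1/2); label the merged cluster DU
  updated: d(A,DU)=21/2, d(DU,F)=13/2, d(DU,M)=25/2, d(DU,P)=27/2, d(DU,Q)=14, d(DU,T)=13
iteration 2: select A,F (d=3); attach at lengths (3/2, 3/2); label the merged cluster AF
  updated: d(AF,DU)=17/2, d(AF,M)=25/2, d(AF,P)=7, d(AF,Q)=13/2, d(AF,T)=11/2
iteration 3: select P,T (d=3); attach at lengths (3/2, 3/2); label the merged cluster PT
  updated: d(AF,PT)=25/4, d(DU,PT)=53/4, d(M,PT)=12, d(PT,Q)=13
iteration 4: select AF,PT (d=25/4); attach at lengths (13/8, 13/8); label the merged cluster AFPT
  updated: d(AFPT,DU)=87/8, d(AFPT,M)=49/4, d(AFPT,Q)=39/4
iteration 5: select AFPT,Q (d=39/4); attach at lengths (7/4, 39/8); label the merged cluster AFPQT
  updated: d(AFPQT,DU)=23/2, d(AFPQT,M)=62/5
iteration 6: select AFPQT,DU (d=23/2); attach at lengths (7/8, 21/4); label the merged cluster ADFPQTU
  updated: d(ADFPQTU,M)=87/7
iteration 7: select ADFPQTU,M (d=87/7); attach at lengths (13/28, 87/14); label the merged cluster ADFMPQTU
final tree: (((((A:3/2,F:3/2):13/8,(P:3/2,T:3/2):13/8):7/4,Q:39/8):7/8,(D:1/2,U:1/2):21/4):13/28,M:87/14)
total length: 831/28

831/28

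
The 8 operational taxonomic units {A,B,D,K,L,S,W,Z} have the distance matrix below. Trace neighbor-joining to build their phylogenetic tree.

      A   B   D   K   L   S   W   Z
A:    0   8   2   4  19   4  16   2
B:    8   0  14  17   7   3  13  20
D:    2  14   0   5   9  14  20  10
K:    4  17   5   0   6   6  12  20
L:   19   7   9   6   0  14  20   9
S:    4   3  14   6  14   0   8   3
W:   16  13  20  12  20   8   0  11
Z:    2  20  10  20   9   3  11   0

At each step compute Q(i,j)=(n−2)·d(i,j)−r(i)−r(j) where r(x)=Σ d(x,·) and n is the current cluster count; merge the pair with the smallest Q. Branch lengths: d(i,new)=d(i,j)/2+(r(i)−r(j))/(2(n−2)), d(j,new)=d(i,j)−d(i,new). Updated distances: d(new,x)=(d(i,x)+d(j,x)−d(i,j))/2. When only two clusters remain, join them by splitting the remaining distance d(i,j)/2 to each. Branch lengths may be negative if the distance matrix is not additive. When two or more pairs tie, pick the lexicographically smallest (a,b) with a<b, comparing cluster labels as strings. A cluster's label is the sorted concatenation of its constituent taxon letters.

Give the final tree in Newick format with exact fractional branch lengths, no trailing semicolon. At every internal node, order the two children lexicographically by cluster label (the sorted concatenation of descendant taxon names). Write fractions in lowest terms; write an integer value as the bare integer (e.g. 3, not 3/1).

(((((A:-5/8,(D:29/10,K:21/10):9/8):41/12,(B:10/3,L:11/3):49/12):29/16,S:-5/16):5/16,W:127/16):49/32,Z:49/32)

1. join B+L (d=7, Q=-124) ⇒ BL; edges |B|=10/3, |L|=11/3
  updated: d(A,BL)=10, d(BL,D)=8, d(BL,K)=8, d(BL,S)=5, d(BL,W)=13, d(BL,Z)=11
2. join D+K (d=5, Q=-89) ⇒ DK; edges |D|=29/10, |K|=21/10
  updated: d(A,DK)=1/2, d(BL,DK)=11/2, d(DK,S)=15/2, d(DK,W)=27/2, d(DK,Z)=25/2
3. join A+DK (d=1/2, Q=-70) ⇒ ADK; edges |A|=-5/8, |DK|=9/8
  updated: d(ADK,BL)=15/2, d(ADK,S)=11/2, d(ADK,W)=29/2, d(ADK,Z)=7
4. join ADK+BL (d=15/2, Q=-97/2) ⇒ ABDKL; edges |ADK|=41/12, |BL|=49/12
  updated: d(ABDKL,S)=3/2, d(ABDKL,W)=10, d(ABDKL,Z)=21/4
5. join ABDKL+S (d=3/2, Q=-105/4) ⇒ ABDKLS; edges |ABDKL|=29/16, |S|=-5/16
  updated: d(ABDKLS,W)=33/4, d(ABDKLS,Z)=27/8
6. join ABDKLS+W (d=33/4, Q=-181/8) ⇒ ABDKLSW; edges |ABDKLS|=5/16, |W|=127/16
  updated: d(ABDKLSW,Z)=49/16
7. join ABDKLSW+Z (d=49/16) ⇒ ABDKLSWZ; edges |ABDKLSW|=49/32, |Z|=49/32
final tree: (((((A:-5/8,(D:29/10,K:21/10):9/8):41/12,(B:10/3,L:11/3):49/12):29/16,S:-5/16):5/16,W:127/16):49/32,Z:49/32)
total length: 525/16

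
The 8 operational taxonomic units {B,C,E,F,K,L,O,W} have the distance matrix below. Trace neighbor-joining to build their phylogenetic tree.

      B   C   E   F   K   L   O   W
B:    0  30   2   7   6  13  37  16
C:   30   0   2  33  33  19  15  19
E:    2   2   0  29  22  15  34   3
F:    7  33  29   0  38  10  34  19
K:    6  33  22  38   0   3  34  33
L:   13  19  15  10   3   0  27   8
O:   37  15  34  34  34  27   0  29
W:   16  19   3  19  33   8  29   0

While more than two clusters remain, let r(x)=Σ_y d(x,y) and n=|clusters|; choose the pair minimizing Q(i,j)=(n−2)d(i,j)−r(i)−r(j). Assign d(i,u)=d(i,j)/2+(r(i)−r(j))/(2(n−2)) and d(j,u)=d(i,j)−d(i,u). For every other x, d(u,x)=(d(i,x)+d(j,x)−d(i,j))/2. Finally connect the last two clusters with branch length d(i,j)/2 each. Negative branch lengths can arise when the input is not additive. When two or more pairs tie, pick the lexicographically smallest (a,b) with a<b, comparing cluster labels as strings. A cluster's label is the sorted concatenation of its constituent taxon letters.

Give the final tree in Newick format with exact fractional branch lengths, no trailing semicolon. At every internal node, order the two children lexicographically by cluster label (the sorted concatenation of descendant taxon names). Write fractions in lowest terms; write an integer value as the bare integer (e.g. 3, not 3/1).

(((((B:-33/16,F:145/16):19/4,(K:157/20,L:-97/20):7):89/16,(C:31/12,O:149/12):151/16):41/16,E:-1/2):7/4,W:7/4)

1. join C+O (d=15, Q=-271) ⇒ CO; edges |C|=31/12, |O|=149/12
  updated: d(B,CO)=26, d(CO,E)=21/2, d(CO,F)=26, d(CO,K)=26, d(CO,L)=31/2, d(CO,W)=33/2
2. join K+L (d=3, Q=-355/2) ⇒ KL; edges |K|=157/20, |L|=-97/20
  updated: d(B,KL)=8, d(CO,KL)=77/4, d(E,KL)=17, d(F,KL)=45/2, d(KL,W)=19
3. join B+F (d=7, Q=-269/2) ⇒ BF; edges |B|=-33/16, |F|=145/16
  updated: d(BF,CO)=45/2, d(BF,E)=12, d(BF,KL)=47/4, d(BF,W)=14
4. join BF+KL (d=47/4, Q=-92) ⇒ BFKL; edges |BF|=19/4, |KL|=7
  updated: d(BFKL,CO)=15, d(BFKL,E)=69/8, d(BFKL,W)=85/8
5. join BFKL+CO (d=15, Q=-185/4) ⇒ BCFKLO; edges |BFKL|=89/16, |CO|=151/16
  updated: d(BCFKLO,E)=33/16, d(BCFKLO,W)=97/16
6. join BCFKLO+E (d=33/16, Q=-89/8) ⇒ BCEFKLO; edges |BCFKLO|=41/16, |E|=-1/2
  updated: d(BCEFKLO,W)=7/2
7. join BCEFKLO+W (d=7/2) ⇒ BCEFKLOW; edges |BCEFKLO|=7/4, |W|=7/4
final tree: (((((B:-33/16,F:145/16):19/4,(K:157/20,L:-97/20):7):89/16,(C:31/12,O:149/12):151/16):41/16,E:-1/2):7/4,W:7/4)
total length: 917/16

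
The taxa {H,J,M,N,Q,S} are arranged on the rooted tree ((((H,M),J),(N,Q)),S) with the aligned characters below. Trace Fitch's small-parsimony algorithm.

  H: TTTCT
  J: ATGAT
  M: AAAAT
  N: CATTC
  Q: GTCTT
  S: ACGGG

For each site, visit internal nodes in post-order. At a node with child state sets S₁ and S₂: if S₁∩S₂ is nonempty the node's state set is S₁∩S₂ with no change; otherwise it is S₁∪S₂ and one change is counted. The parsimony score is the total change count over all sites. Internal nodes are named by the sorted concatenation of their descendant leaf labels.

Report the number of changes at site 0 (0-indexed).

3

[col 0] HM: children H:{T}, M:{A} ∪→ {A,T}; cost 1
[col 0] HJM: children HM:{A,T}, J:{A} ∩→ {A}; cost 0
[col 0] NQ: children N:{C}, Q:{G} ∪→ {C,G}; cost 1
[col 0] HJMNQ: children HJM:{A}, NQ:{C,G} ∪→ {A,C,G}; cost 1
[col 0] HJMNQS: children HJMNQ:{A,C,G}, S:{A} ∩→ {A}; cost 0
[col 1] HM: children H:{T}, M:{A} ∪→ {A,T}; cost 1
[col 1] HJM: children HM:{A,T}, J:{T} ∩→ {T}; cost 0
[col 1] NQ: children N:{A}, Q:{T} ∪→ {A,T}; cost 1
[col 1] HJMNQ: children HJM:{T}, NQ:{A,T} ∩→ {T}; cost 0
[col 1] HJMNQS: children HJMNQ:{T}, S:{C} ∪→ {C,T}; cost 1
[col 2] HM: children H:{T}, M:{A} ∪→ {A,T}; cost 1
[col 2] HJM: children HM:{A,T}, J:{G} ∪→ {A,G,T}; cost 1
[col 2] NQ: children N:{T}, Q:{C} ∪→ {C,T}; cost 1
[col 2] HJMNQ: children HJM:{A,G,T}, NQ:{C,T} ∩→ {T}; cost 0
[col 2] HJMNQS: children HJMNQ:{T}, S:{G} ∪→ {G,T}; cost 1
[col 3] HM: children H:{C}, M:{A} ∪→ {A,C}; cost 1
[col 3] HJM: children HM:{A,C}, J:{A} ∩→ {A}; cost 0
[col 3] NQ: children N:{T}, Q:{T} ∩→ {T}; cost 0
[col 3] HJMNQ: children HJM:{A}, NQ:{T} ∪→ {A,T}; cost 1
[col 3] HJMNQS: children HJMNQ:{A,T}, S:{G} ∪→ {A,G,T}; cost 1
[col 4] HM: children H:{T}, M:{T} ∩→ {T}; cost 0
[col 4] HJM: children HM:{T}, J:{T} ∩→ {T}; cost 0
[col 4] NQ: children N:{C}, Q:{T} ∪→ {C,T}; cost 1
[col 4] HJMNQ: children HJM:{T}, NQ:{C,T} ∩→ {T}; cost 0
[col 4] HJMNQS: children HJMNQ:{T}, S:{G} ∪→ {G,T}; cost 1
per-site changes: [3, 3, 4, 3, 2]; total = 15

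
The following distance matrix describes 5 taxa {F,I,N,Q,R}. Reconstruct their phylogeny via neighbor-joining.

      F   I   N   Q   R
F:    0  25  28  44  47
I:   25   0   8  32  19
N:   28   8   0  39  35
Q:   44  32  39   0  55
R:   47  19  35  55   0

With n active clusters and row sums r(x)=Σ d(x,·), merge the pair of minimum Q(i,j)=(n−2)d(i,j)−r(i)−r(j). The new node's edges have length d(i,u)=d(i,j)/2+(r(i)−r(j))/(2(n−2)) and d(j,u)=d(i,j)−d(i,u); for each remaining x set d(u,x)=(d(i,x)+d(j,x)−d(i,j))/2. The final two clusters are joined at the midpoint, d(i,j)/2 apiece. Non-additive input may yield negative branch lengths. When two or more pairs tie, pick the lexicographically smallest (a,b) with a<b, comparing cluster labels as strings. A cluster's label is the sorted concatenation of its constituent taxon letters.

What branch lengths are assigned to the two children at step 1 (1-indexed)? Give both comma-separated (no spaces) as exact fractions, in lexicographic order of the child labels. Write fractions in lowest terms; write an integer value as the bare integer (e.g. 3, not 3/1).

-5/2,43/2

iteration 1: select I,R (d=19, Q=-183); attach at lengths (-5/2, 43/2); label the merged cluster IR
  updated: d(F,IR)=53/2, d(IR,N)=12, d(IR,Q)=34
iteration 2: select F,Q (d=44, Q=-255/2); attach at lengths (139/8, 213/8); label the merged cluster FQ
  updated: d(FQ,IR)=33/4, d(FQ,N)=23/2
iteration 3: select FQ,IR (d=33/4, Q=-127/4); attach at lengths (31/8, 35/8); label the merged cluster FIQR
  updated: d(FIQR,N)=61/8
iteration 4: select FIQR,N (d=61/8); attach at lengths (61/16, 61/16); label the merged cluster FINQR
final tree: (((F:139/8,Q:213/8):31/8,(I:-5/2,R:43/2):35/8):61/16,N:61/16)
total length: 631/8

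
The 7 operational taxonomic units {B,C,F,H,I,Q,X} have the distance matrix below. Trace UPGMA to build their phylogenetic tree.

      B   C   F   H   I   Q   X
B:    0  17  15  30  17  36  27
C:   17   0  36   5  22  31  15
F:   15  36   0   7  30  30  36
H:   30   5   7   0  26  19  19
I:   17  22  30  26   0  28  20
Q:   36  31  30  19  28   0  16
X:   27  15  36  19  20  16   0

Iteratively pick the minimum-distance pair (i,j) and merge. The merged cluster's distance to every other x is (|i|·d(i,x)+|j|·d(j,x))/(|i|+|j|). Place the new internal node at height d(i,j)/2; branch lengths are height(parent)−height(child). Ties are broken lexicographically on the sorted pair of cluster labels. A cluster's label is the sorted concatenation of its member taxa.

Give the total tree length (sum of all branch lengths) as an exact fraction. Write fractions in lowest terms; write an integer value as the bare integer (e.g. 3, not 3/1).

133/2

1. join C+H (d=5) ⇒ CH; edges |C|=5/2, |H|=5/2
  updated: d(B,CH)=47/2, d(CH,F)=43/2, d(CH,I)=24, d(CH,Q)=25, d(CH,X)=17
2. join B+F (d=15) ⇒ BF; edges |B|=15/2, |F|=15/2
  updated: d(BF,CH)=45/2, d(BF,I)=47/2, d(BF,Q)=33, d(BF,X)=63/2
3. join Q+X (d=16) ⇒ QX; edges |Q|=8, |X|=8
  updated: d(BF,QX)=129/4, d(CH,QX)=21, d(I,QX)=24
4. join CH+QX (d=21) ⇒ CHQX; edges |CH|=8, |QX|=5/2
  updated: d(BF,CHQX)=219/8, d(CHQX,I)=24
5. join BF+I (d=47/2) ⇒ BFI; edges |BF|=17/4, |I|=47/4
  updated: d(BFI,CHQX)=105/4
6. join BFI+CHQX (d=105/4) ⇒ BCFHIQX; edges |BFI|=11/8, |CHQX|=21/8
final tree: (((B:15/2,F:15/2):17/4,I:47/4):11/8,((C:5/2,H:5/2):8,(Q:8,X:8):5/2):21/8)
total length: 133/2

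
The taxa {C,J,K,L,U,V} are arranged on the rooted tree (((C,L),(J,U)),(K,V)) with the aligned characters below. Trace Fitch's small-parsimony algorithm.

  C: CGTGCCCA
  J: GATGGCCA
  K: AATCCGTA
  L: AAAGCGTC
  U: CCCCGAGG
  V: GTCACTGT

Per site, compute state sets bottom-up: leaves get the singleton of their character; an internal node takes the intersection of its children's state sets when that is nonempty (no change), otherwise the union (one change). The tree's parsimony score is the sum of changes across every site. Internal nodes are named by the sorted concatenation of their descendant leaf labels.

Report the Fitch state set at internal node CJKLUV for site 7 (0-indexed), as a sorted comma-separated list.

A

[col 0] CL: children C:{C}, L:{A} ∪→ {A,C}; cost 1
[col 0] JU: children J:{G}, U:{C} ∪→ {C,G}; cost 1
[col 0] CJLU: children CL:{A,C}, JU:{C,G} ∩→ {C}; cost 0
[col 0] KV: children K:{A}, V:{G} ∪→ {A,G}; cost 1
[col 0] CJKLUV: children CJLU:{C}, KV:{A,G} ∪→ {A,C,G}; cost 1
[col 1] CL: children C:{G}, L:{A} ∪→ {A,G}; cost 1
[col 1] JU: children J:{A}, U:{C} ∪→ {A,C}; cost 1
[col 1] CJLU: children CL:{A,G}, JU:{A,C} ∩→ {A}; cost 0
[col 1] KV: children K:{A}, V:{T} ∪→ {A,T}; cost 1
[col 1] CJKLUV: children CJLU:{A}, KV:{A,T} ∩→ {A}; cost 0
[col 2] CL: children C:{T}, L:{A} ∪→ {A,T}; cost 1
[col 2] JU: children J:{T}, U:{C} ∪→ {C,T}; cost 1
[col 2] CJLU: children CL:{A,T}, JU:{C,T} ∩→ {T}; cost 0
[col 2] KV: children K:{T}, V:{C} ∪→ {C,T}; cost 1
[col 2] CJKLUV: children CJLU:{T}, KV:{C,T} ∩→ {T}; cost 0
[col 3] CL: children C:{G}, L:{G} ∩→ {G}; cost 0
[col 3] JU: children J:{G}, U:{C} ∪→ {C,G}; cost 1
[col 3] CJLU: children CL:{G}, JU:{C,G} ∩→ {G}; cost 0
[col 3] KV: children K:{C}, V:{A} ∪→ {A,C}; cost 1
[col 3] CJKLUV: children CJLU:{G}, KV:{A,C} ∪→ {A,C,G}; cost 1
[col 4] CL: children C:{C}, L:{C} ∩→ {C}; cost 0
[col 4] JU: children J:{G}, U:{G} ∩→ {G}; cost 0
[col 4] CJLU: children CL:{C}, JU:{G} ∪→ {C,G}; cost 1
[col 4] KV: children K:{C}, V:{C} ∩→ {C}; cost 0
[col 4] CJKLUV: children CJLU:{C,G}, KV:{C} ∩→ {C}; cost 0
[col 5] CL: children C:{C}, L:{G} ∪→ {C,G}; cost 1
[col 5] JU: children J:{C}, U:{A} ∪→ {A,C}; cost 1
[col 5] CJLU: children CL:{C,G}, JU:{A,C} ∩→ {C}; cost 0
[col 5] KV: children K:{G}, V:{T} ∪→ {G,T}; cost 1
[col 5] CJKLUV: children CJLU:{C}, KV:{G,T} ∪→ {C,G,T}; cost 1
[col 6] CL: children C:{C}, L:{T} ∪→ {C,T}; cost 1
[col 6] JU: children J:{C}, U:{G} ∪→ {C,G}; cost 1
[col 6] CJLU: children CL:{C,T}, JU:{C,G} ∩→ {C}; cost 0
[col 6] KV: children K:{T}, V:{G} ∪→ {G,T}; cost 1
[col 6] CJKLUV: children CJLU:{C}, KV:{G,T} ∪→ {C,G,T}; cost 1
[col 7] CL: children C:{A}, L:{C} ∪→ {A,C}; cost 1
[col 7] JU: children J:{A}, U:{G} ∪→ {A,G}; cost 1
[col 7] CJLU: children CL:{A,C}, JU:{A,G} ∩→ {A}; cost 0
[col 7] KV: children K:{A}, V:{T} ∪→ {A,T}; cost 1
[col 7] CJKLUV: children CJLU:{A}, KV:{A,T} ∩→ {A}; cost 0
per-site changes: [4, 3, 3, 3, 1, 4, 4, 3]; total = 25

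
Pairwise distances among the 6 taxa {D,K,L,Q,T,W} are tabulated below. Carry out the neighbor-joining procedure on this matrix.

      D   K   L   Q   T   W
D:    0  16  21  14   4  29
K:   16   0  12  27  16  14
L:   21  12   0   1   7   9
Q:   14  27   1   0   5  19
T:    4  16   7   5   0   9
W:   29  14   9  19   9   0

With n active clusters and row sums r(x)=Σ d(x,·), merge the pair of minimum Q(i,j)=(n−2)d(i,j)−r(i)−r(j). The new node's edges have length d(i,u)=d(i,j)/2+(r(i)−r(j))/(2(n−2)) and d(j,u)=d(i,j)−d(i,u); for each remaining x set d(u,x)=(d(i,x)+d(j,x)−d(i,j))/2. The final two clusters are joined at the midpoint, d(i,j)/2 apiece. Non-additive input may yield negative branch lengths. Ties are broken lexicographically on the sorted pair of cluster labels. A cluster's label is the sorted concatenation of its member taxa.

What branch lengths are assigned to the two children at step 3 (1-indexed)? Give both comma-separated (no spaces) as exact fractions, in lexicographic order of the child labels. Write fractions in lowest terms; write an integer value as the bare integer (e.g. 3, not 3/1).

step 1: merge (L,Q) at d=1, Q=-112; branch lengths L→-3/2, Q→5/2; new cluster LQ
  updated: d(D,LQ)=17, d(K,LQ)=19, d(LQ,T)=11/2, d(LQ,W)=27/2
step 2: merge (D,T) at d=4, Q=-177/2; branch lengths D→29/4, T→-13/4; new cluster DT
  updated: d(DT,K)=14, d(DT,LQ)=37/4, d(DT,W)=17
step 3: merge (DT,LQ) at d=37/4, Q=-127/2; branch lengths DT→17/4, LQ→5; new cluster DLQT
  updated: d(DLQT,K)=95/8, d(DLQT,W)=85/8
step 4: merge (DLQT,K) at d=95/8, Q=-73/2; branch lengths DLQT→17/4, K→61/8; new cluster DKLQT
  updated: d(DKLQT,W)=51/8
step 5: merge (DKLQT,W) at d=51/8; branch lengths DKLQT→51/16, W→51/16; new cluster DKLQTW
final tree: ((((D:29/4,T:-13/4):17/4,(L:-3/2,Q:5/2):5):17/4,K:61/8):51/16,W:51/16)
total length: 65/2

17/4,5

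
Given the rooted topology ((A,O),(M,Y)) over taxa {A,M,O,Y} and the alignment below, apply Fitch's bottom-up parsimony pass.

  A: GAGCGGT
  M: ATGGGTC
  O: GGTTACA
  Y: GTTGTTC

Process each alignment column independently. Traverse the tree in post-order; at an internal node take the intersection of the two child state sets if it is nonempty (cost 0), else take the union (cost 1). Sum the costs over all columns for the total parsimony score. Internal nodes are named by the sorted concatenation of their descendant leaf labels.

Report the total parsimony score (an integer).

site 0, node AO: A={G} ∩ O={G} → {G} (+0)
site 0, node MY: M={A} ∪ Y={G} → {A,G} (+1)
site 0, node AMOY: AO={G} ∩ MY={A,G} → {G} (+0)
site 1, node AO: A={A} ∪ O={G} → {A,G} (+1)
site 1, node MY: M={T} ∩ Y={T} → {T} (+0)
site 1, node AMOY: AO={A,G} ∪ MY={T} → {A,G,T} (+1)
site 2, node AO: A={G} ∪ O={T} → {G,T} (+1)
site 2, node MY: M={G} ∪ Y={T} → {G,T} (+1)
site 2, node AMOY: AO={G,T} ∩ MY={G,T} → {G,T} (+0)
site 3, node AO: A={C} ∪ O={T} → {C,T} (+1)
site 3, node MY: M={G} ∩ Y={G} → {G} (+0)
site 3, node AMOY: AO={C,T} ∪ MY={G} → {C,G,T} (+1)
site 4, node AO: A={G} ∪ O={A} → {A,G} (+1)
site 4, node MY: M={G} ∪ Y={T} → {G,T} (+1)
site 4, node AMOY: AO={A,G} ∩ MY={G,T} → {G} (+0)
site 5, node AO: A={G} ∪ O={C} → {C,G} (+1)
site 5, node MY: M={T} ∩ Y={T} → {T} (+0)
site 5, node AMOY: AO={C,G} ∪ MY={T} → {C,G,T} (+1)
site 6, node AO: A={T} ∪ O={A} → {A,T} (+1)
site 6, node MY: M={C} ∩ Y={C} → {C} (+0)
site 6, node AMOY: AO={A,T} ∪ MY={C} → {A,C,T} (+1)
per-site changes: [1, 2, 2, 2, 2, 2, 2]; total = 13

13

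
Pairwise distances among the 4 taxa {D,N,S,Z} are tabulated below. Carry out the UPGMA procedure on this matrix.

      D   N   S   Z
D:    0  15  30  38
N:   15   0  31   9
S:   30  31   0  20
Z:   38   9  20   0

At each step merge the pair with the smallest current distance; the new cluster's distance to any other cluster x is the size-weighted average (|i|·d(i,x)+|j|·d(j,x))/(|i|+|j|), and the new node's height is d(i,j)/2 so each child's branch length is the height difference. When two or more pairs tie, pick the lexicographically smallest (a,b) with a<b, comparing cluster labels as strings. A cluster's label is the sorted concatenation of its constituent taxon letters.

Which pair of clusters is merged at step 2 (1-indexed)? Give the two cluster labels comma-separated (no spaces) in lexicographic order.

NZ,S

step 1: merge (N,Z) at d=9; branch lengths N→9/2, Z→9/2; new cluster NZ
  updated: d(D,NZ)=53/2, d(NZ,S)=51/2
step 2: merge (NZ,S) at d=51/2; branch lengths NZ→33/4, S→51/4; new cluster NSZ
  updated: d(D,NSZ)=83/3
step 3: merge (D,NSZ) at d=83/3; branch lengths D→83/6, NSZ→13/12; new cluster DNSZ
final tree: (D:83/6,((N:9/2,Z:9/2):33/4,S:51/4):13/12)
total length: 539/12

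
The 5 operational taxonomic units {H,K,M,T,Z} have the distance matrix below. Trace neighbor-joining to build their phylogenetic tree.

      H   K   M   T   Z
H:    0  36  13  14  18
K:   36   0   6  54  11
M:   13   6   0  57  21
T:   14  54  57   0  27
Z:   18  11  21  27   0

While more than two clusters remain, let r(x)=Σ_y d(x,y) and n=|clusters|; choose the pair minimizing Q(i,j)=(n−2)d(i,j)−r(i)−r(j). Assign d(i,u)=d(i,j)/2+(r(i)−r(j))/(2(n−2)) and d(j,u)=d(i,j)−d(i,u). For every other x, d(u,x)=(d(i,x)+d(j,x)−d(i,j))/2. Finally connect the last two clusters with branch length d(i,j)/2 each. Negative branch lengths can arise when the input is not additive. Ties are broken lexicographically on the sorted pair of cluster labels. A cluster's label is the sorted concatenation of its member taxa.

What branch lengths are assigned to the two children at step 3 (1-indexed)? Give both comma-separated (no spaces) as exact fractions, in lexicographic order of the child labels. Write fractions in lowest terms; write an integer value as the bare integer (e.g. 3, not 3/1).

55/4,3

iteration 1: select H,T (d=14, Q=-191); attach at lengths (-29/6, 113/6); label the merged cluster HT
  updated: d(HT,K)=38, d(HT,M)=28, d(HT,Z)=31/2
iteration 2: select HT,Z (d=31/2, Q=-98); attach at lengths (65/4, -3/4); label the merged cluster HTZ
  updated: d(HTZ,K)=67/4, d(HTZ,M)=67/4
iteration 3: select HTZ,K (d=67/4, Q=-79/2); attach at lengths (55/4, 3); label the merged cluster HKTZ
  updated: d(HKTZ,M)=3
iteration 4: select HKTZ,M (d=3); attach at lengths (3/2, 3/2); label the merged cluster HKMTZ
final tree: ((((H:-29/6,T:113/6):65/4,Z:-3/4):55/4,K:3):3/2,M:3/2)
total length: 197/4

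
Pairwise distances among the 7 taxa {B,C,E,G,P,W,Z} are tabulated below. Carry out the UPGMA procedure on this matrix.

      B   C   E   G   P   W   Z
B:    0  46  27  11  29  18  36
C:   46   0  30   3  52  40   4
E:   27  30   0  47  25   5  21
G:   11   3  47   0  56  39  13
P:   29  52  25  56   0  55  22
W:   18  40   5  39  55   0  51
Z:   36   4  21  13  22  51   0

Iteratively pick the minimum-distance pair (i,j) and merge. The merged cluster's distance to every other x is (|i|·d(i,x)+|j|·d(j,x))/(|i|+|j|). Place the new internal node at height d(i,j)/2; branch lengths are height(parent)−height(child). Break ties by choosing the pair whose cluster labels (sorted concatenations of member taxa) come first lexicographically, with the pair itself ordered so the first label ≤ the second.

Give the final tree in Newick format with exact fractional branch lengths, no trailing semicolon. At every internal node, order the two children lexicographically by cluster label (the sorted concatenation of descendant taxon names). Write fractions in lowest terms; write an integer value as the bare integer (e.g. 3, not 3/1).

(((B:45/4,(E:5/2,W:5/2):35/4):79/12,((C:3/2,G:3/2):11/4,Z:17/4):163/12):25/12,P:239/12)

1. join C+G (d=3) ⇒ CG; edges |C|=3/2, |G|=3/2
  updated: d(B,CG)=57/2, d(CG,E)=77/2, d(CG,P)=54, d(CG,W)=79/2, d(CG,Z)=17/2
2. join E+W (d=5) ⇒ EW; edges |E|=5/2, |W|=5/2
  updated: d(B,EW)=45/2, d(CG,EW)=39, d(EW,P)=40, d(EW,Z)=36
3. join CG+Z (d=17/2) ⇒ CGZ; edges |CG|=11/4, |Z|=17/4
  updated: d(B,CGZ)=31, d(CGZ,EW)=38, d(CGZ,P)=130/3
4. join B+EW (d=45/2) ⇒ BEW; edges |B|=45/4, |EW|=35/4
  updated: d(BEW,CGZ)=107/3, d(BEW,P)=109/3
5. join BEW+CGZ (d=107/3) ⇒ BCEGWZ; edges |BEW|=79/12, |CGZ|=163/12
  updated: d(BCEGWZ,P)=239/6
6. join BCEGWZ+P (d=239/6) ⇒ BCEGPWZ; edges |BCEGWZ|=25/12, |P|=239/12
final tree: (((B:45/4,(E:5/2,W:5/2):35/4):79/12,((C:3/2,G:3/2):11/4,Z:17/4):163/12):25/12,P:239/12)
total length: 463/6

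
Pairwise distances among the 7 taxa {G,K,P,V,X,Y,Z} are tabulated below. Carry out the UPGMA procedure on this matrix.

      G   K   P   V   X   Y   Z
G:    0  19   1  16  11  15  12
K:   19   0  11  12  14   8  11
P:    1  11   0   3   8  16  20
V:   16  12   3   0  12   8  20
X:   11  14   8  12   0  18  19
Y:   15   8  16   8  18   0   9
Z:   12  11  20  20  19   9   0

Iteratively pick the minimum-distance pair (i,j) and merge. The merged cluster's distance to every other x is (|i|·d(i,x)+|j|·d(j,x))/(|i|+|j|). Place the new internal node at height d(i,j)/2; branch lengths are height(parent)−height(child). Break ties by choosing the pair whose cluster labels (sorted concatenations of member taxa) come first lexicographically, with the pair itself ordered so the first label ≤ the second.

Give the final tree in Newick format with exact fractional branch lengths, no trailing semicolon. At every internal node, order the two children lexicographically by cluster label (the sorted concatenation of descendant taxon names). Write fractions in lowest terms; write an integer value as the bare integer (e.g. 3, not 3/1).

iteration 1: select G,P (d=1); attach at lengths (1/2, 1/2); label the merged cluster GP
  updated: d(GP,K)=15, d(GP,V)=19/2, d(GP,X)=19/2, d(GP,Y)=31/2, d(GP,Z)=16
iteration 2: select K,Y (d=8); attach at lengths (4, 4); label the merged cluster KY
  updated: d(GP,KY)=61/4, d(KY,V)=10, d(KY,X)=16, d(KY,Z)=10
iteration 3: select GP,V (d=19/2); attach at lengths (17/4, 19/4); label the merged cluster GPV
  updated: d(GPV,KY)=27/2, d(GPV,X)=31/3, d(GPV,Z)=52/3
iteration 4: select KY,Z (d=10); attach at lengths (1, 5); label the merged cluster KYZ
  updated: d(GPV,KYZ)=133/9, d(KYZ,X)=17
iteration 5: select GPV,X (d=31/3); attach at lengths (5/12, 31/6); label the merged cluster GPVX
  updated: d(GPVX,KYZ)=46/3
iteration 6: select GPVX,KYZ (d=46/3); attach at lengths (5/2, 8/3); label the merged cluster GKPVXYZ
final tree: ((((G:1/2,P:1/2):17/4,V:19/4):5/12,X:31/6):5/2,((K:4,Y:4):1,Z:5):8/3)
total length: 139/4

((((G:1/2,P:1/2):17/4,V:19/4):5/12,X:31/6):5/2,((K:4,Y:4):1,Z:5):8/3)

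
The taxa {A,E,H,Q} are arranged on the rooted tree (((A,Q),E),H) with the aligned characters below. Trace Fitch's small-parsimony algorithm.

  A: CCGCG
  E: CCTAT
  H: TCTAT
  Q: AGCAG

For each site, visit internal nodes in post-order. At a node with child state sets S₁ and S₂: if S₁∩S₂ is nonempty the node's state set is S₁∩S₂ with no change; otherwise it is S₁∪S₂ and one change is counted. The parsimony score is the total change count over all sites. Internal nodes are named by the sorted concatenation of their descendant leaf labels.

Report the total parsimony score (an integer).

7

site 0, node AQ: A={C} ∪ Q={A} → {A,C} (+1)
site 0, node AEQ: AQ={A,C} ∩ E={C} → {C} (+0)
site 0, node AEHQ: AEQ={C} ∪ H={T} → {C,T} (+1)
site 1, node AQ: A={C} ∪ Q={G} → {C,G} (+1)
site 1, node AEQ: AQ={C,G} ∩ E={C} → {C} (+0)
site 1, node AEHQ: AEQ={C} ∩ H={C} → {C} (+0)
site 2, node AQ: A={G} ∪ Q={C} → {C,G} (+1)
site 2, node AEQ: AQ={C,G} ∪ E={T} → {C,G,T} (+1)
site 2, node AEHQ: AEQ={C,G,T} ∩ H={T} → {T} (+0)
site 3, node AQ: A={C} ∪ Q={A} → {A,C} (+1)
site 3, node AEQ: AQ={A,C} ∩ E={A} → {A} (+0)
site 3, node AEHQ: AEQ={A} ∩ H={A} → {A} (+0)
site 4, node AQ: A={G} ∩ Q={G} → {G} (+0)
site 4, node AEQ: AQ={G} ∪ E={T} → {G,T} (+1)
site 4, node AEHQ: AEQ={G,T} ∩ H={T} → {T} (+0)
per-site changes: [2, 1, 2, 1, 1]; total = 7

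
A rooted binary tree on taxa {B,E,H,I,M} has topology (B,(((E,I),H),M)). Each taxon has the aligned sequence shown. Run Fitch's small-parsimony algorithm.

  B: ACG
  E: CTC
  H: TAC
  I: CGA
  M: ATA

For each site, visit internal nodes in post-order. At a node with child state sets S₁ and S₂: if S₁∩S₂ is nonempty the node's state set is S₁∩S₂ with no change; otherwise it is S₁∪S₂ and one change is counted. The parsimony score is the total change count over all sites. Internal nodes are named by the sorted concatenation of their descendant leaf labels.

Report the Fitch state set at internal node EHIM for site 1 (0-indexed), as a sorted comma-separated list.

T

EI@0: {C} ∩ {C} = {C} (intersection, +0)
EHI@0: {C} ∪ {T} = {C,T} (union, +1)
EHIM@0: {C,T} ∪ {A} = {A,C,T} (union, +1)
BEHIM@0: {A} ∩ {A,C,T} = {A} (intersection, +0)
EI@1: {T} ∪ {G} = {G,T} (union, +1)
EHI@1: {G,T} ∪ {A} = {A,G,T} (union, +1)
EHIM@1: {A,G,T} ∩ {T} = {T} (intersection, +0)
BEHIM@1: {C} ∪ {T} = {C,T} (union, +1)
EI@2: {C} ∪ {A} = {A,C} (union, +1)
EHI@2: {A,C} ∩ {C} = {C} (intersection, +0)
EHIM@2: {C} ∪ {A} = {A,C} (union, +1)
BEHIM@2: {G} ∪ {A,C} = {A,C,G} (union, +1)
per-site changes: [2, 3, 3]; total = 8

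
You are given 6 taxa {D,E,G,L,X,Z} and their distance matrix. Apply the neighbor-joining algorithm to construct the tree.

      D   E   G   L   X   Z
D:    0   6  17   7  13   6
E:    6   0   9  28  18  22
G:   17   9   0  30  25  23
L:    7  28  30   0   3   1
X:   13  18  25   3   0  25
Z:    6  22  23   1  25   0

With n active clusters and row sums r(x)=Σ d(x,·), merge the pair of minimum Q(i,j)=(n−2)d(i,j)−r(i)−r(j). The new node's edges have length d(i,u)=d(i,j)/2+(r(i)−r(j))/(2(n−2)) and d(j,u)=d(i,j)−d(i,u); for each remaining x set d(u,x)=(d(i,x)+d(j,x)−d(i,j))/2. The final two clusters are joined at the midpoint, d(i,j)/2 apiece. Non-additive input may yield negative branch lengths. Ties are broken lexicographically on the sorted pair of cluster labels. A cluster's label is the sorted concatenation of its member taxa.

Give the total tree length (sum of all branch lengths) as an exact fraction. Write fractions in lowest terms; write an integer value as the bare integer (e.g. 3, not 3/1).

547/16

1. join E+G (d=9, Q=-151) ⇒ EG; edges |E|=15/8, |G|=57/8
  updated: d(D,EG)=7, d(EG,L)=49/2, d(EG,X)=17, d(EG,Z)=18
2. join L+X (d=3, Q=-169/2) ⇒ LX; edges |L|=-9/4, |X|=21/4
  updated: d(D,LX)=17/2, d(EG,LX)=77/4, d(LX,Z)=23/2
3. join D+EG (d=7, Q=-207/4) ⇒ DEG; edges |D|=-35/16, |EG|=147/16
  updated: d(DEG,LX)=83/8, d(DEG,Z)=17/2
4. join DEG+LX (d=83/8, Q=-243/8) ⇒ DEGLX; edges |DEG|=59/16, |LX|=107/16
  updated: d(DEGLX,Z)=77/16
5. join DEGLX+Z (d=77/16) ⇒ DEGLXZ; edges |DEGLX|=77/32, |Z|=77/32
final tree: (((D:-35/16,(E:15/8,G:57/8):147/16):59/16,(L:-9/4,X:21/4):107/16):77/32,Z:77/32)
total length: 547/16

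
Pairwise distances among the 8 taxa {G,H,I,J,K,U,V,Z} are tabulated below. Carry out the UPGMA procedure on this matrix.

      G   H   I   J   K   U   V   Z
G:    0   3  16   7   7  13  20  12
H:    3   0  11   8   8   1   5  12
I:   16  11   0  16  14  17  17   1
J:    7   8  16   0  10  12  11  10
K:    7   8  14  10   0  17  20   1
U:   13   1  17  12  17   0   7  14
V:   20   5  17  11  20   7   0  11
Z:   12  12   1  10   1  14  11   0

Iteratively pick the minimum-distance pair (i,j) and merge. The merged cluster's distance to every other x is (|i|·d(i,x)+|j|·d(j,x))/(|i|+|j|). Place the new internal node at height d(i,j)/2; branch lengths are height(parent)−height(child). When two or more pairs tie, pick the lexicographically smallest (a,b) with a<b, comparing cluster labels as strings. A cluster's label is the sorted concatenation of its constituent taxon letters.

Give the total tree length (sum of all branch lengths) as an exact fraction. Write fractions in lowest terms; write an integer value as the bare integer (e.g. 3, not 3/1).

901/30

step 1: merge (H,U) at d=1; branch lengths H→1/2, U→1/2; new cluster HU
  updated: d(G,HU)=8, d(HU,I)=14, d(HU,J)=10, d(HU,K)=25/2, d(HU,V)=6, d(HU,Z)=13
step 2: merge (I,Z) at d=1; branch lengths I→1/2, Z→1/2; new cluster IZ
  updated: d(G,IZ)=14, d(HU,IZ)=27/2, d(IZ,J)=13, d(IZ,K)=15/2, d(IZ,V)=14
step 3: merge (HU,V) at d=6; branch lengths HU→5/2, V→3; new cluster HUV
  updated: d(G,HUV)=12, d(HUV,IZ)=41/3, d(HUV,J)=31/3, d(HUV,K)=15
step 4: merge (G,J) at d=7; branch lengths G→7/2, J→7/2; new cluster GJ
  updated: d(GJ,HUV)=67/6, d(GJ,IZ)=27/2, d(GJ,K)=17/2
step 5: merge (IZ,K) at d=15/2; branch lengths IZ→13/4, K→15/4; new cluster IKZ
  updated: d(GJ,IKZ)=71/6, d(HUV,IKZ)=127/9
step 6: merge (GJ,HUV) at d=67/6; branch lengths GJ→25/12, HUV→31/12; new cluster GHJUV
  updated: d(GHJUV,IKZ)=66/5
step 7: merge (GHJUV,IKZ) at d=66/5; branch lengths GHJUV→61/60, IKZ→57/20; new cluster GHIJKUVZ
final tree: (((G:7/2,J:7/2):25/12,((H:1/2,U:1/2):5/2,V:3):31/12):61/60,((I:1/2,Z:1/2):13/4,K:15/4):57/20)
total length: 901/30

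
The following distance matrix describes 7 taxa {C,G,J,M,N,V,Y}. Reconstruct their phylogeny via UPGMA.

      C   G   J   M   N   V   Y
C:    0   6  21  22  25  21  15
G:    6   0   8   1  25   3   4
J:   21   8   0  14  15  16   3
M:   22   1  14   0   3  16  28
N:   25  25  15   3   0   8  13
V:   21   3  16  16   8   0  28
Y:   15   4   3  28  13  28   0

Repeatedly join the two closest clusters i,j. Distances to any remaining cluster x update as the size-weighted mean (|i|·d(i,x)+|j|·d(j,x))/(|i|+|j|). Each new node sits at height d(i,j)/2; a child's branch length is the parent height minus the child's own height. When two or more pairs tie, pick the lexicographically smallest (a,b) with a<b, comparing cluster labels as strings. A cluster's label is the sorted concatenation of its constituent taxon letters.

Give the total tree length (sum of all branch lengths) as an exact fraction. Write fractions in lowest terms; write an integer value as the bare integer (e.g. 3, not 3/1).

iteration 1: select G,M (d=1); attach at lengths (1/2, 1/2); label the merged cluster GM
  updated: d(C,GM)=14, d(GM,J)=11, d(GM,N)=14, d(GM,V)=19/2, d(GM,Y)=16
iteration 2: select J,Y (d=3); attach at lengths (3/2, 3/2); label the merged cluster JY
  updated: d(C,JY)=18, d(GM,JY)=27/2, d(JY,N)=14, d(JY,V)=22
iteration 3: select N,V (d=8); attach at lengths (4, 4); label the merged cluster NV
  updated: d(C,NV)=23, d(GM,NV)=47/4, d(JY,NV)=18
iteration 4: select GM,NV (d=47/4); attach at lengths (43/8, 15/8); label the merged cluster GMNV
  updated: d(C,GMNV)=37/2, d(GMNV,JY)=63/4
iteration 5: select GMNV,JY (d=63/4); attach at lengths (2, 51/8); label the merged cluster GJMNVY
  updated: d(C,GJMNVY)=55/3
iteration 6: select C,GJMNVY (d=55/3); attach at lengths (55/6, 31/24); label the merged cluster CGJMNVY
final tree: (C:55/6,(((G:1/2,M:1/2):43/8,(N:4,V:4):15/8):2,(J:3/2,Y:3/2):51/8):31/24)
total length: 457/12

457/12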